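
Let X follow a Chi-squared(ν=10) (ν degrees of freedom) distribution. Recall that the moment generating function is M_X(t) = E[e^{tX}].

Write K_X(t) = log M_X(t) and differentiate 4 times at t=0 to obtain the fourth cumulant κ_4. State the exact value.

κ_4 = d^4K/dt^4 |_{t=0} = 480

M_X(t) = (1 - 2*t)^(-5)
K_X(t) = log M_X(t) = -5*log(1 - 2*t)
dK/dt = -10/(2*t - 1)
d^2K/dt^2 = 20/(4*t^2 - 4*t + 1)
d^3K/dt^3 = -80/(8*t^3 - 12*t^2 + 6*t - 1)
d^4K/dt^4 = 480/(16*t^4 - 32*t^3 + 24*t^2 - 8*t + 1)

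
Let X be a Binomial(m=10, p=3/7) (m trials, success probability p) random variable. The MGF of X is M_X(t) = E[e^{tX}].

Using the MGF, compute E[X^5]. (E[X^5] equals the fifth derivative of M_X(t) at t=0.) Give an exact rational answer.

M_X(t) = (3*e^(t)/7 + 4/7)^10

E[X^5] = M′′′′′(0) = 9139800/2401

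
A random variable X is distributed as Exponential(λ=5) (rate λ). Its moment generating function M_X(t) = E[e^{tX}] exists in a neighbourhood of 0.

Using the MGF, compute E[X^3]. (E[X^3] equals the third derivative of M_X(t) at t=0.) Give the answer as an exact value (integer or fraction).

E[X^3] = d^3M/dt^3 |_{t=0} = 6/125

M_X(t) = 5/(5 - t)
dM/dt = 5/(t^2 - 10*t + 25)
d^2M/dt^2 = -10/(t^3 - 15*t^2 + 75*t - 125)
d^3M/dt^3 = 30/(t^4 - 20*t^3 + 150*t^2 - 500*t + 625)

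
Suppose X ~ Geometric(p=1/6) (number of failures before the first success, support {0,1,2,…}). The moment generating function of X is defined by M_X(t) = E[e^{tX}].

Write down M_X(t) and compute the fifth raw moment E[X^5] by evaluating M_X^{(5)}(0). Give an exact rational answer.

M_X(t) = 1/(6*(1 - 5*e^(t)/6))

E[X^5] = D^5[M](0) = 544505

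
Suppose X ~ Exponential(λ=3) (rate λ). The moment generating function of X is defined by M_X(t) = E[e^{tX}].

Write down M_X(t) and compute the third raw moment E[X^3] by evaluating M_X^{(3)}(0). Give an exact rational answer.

M_X(t) = 3/(3 - t)
D^3[M](t) = 18/(t^4 - 12*t^3 + 54*t^2 - 108*t + 81)

E[X^3] = D^3[M](0) = 2/9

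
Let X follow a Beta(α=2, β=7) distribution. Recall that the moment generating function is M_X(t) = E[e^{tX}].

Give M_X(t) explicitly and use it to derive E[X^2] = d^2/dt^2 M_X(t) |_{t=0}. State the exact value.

M_X(t) = ₁F₁(2; 9; t)
D^2[M](t) = ₁F₁(4; 11; t)/15

E[X^2] = D^2[M](0) = 1/15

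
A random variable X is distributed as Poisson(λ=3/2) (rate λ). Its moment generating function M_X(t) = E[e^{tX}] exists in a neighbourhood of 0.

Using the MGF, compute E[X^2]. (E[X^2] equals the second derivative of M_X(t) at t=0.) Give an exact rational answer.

M_X(t) = e^(3*e^(t)/2 - 3/2)
M′(t) = 3*e^(-3/2)*e^(t)*e^(3*e^(t)/2)/2
M′′(t) = (9*e^(2*t)*e^(3*e^(t)/2) + 6*e^(t)*e^(3*e^(t)/2))*e^(-3/2)/4

E[X^2] = M′′(0) = 15/4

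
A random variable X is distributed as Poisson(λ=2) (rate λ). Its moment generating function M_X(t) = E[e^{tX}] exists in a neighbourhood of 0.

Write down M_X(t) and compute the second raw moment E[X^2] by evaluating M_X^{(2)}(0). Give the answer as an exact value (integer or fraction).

E[X^2] = D^2[M](0) = 6

M_X(t) = e^(2*e^(t) - 2)
D^2[M](t) = (4*e^(2*t)*e^(2*e^(t)) + 2*e^(t)*e^(2*e^(t)))*e^(-2)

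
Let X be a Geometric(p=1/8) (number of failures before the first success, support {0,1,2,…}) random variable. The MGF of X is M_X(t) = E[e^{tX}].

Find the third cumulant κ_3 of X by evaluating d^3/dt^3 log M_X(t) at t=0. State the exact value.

M_X(t) = 1/(8*(1 - 7*e^(t)/8))
K_X(t) = log M_X(t) = -log(1 - 7*e^(t)/8) - 3*log(2)
K^(3)(t) = (-392*e^(2*t) - 448*e^(t))/(343*e^(3*t) - 1176*e^(2*t) + 1344*e^(t) - 512)

κ_3 = K^(3)(0) = 840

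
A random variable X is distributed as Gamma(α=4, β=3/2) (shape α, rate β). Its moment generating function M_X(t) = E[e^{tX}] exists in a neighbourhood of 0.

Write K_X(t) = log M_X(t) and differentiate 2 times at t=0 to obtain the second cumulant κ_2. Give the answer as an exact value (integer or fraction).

M_X(t) = 81/(16*(3/2 - t)^4)
K_X(t) = log M_X(t) = -4*log(3/2 - t) - 4*log(2) + 4*log(3)
D^2[K](t) = 16/(4*t^2 - 12*t + 9)

κ_2 = D^2[K](0) = 16/9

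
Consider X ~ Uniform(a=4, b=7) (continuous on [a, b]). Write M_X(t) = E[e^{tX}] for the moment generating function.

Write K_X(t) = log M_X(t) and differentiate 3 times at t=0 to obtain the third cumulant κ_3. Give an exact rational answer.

κ_3 = K′′′(0) = 0

M_X(t) = (e^(7*t) - e^(4*t))/(3*t)
K_X(t) = log M_X(t) = -log(t) + log(e^(7*t) - e^(4*t)) - log(3)
K′(t) = (7*t*e^(3*t) - 4*t - e^(3*t) + 1)/(t*e^(3*t) - t)
K′′(t) = (-9*t^2*e^(3*t) + e^(6*t) - 2*e^(3*t) + 1)/(t^2*e^(6*t) - 2*t^2*e^(3*t) + t^2)
K′′′(t) = (27*t^3*e^(6*t) + 27*t^3*e^(3*t) - 2*e^(9*t) + 6*e^(6*t) - 6*e^(3*t) + 2)/(t^3*e^(9*t) - 3*t^3*e^(6*t) + 3*t^3*e^(3*t) - t^3)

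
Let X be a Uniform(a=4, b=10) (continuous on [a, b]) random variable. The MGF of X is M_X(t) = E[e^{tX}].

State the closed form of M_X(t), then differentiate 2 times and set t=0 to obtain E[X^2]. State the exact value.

M_X(t) = (e^(10*t) - e^(4*t))/(6*t)
D^2[M](t) = (50*t^2*e^(10*t) - 8*t^2*e^(4*t) - 10*t*e^(10*t) + 4*t*e^(4*t) + e^(10*t) - e^(4*t))/(3*t^3)

E[X^2] = D^2[M](0) = 52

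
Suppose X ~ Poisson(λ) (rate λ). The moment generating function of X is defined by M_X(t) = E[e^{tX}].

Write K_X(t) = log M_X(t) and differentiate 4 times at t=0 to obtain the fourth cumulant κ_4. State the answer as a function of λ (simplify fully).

M_X(t) = e^(λ*(e^(t) - 1))
K_X(t) = log M_X(t) = λ*(e^(t) - 1)
D^4[K](t) = λ*e^(t)

κ_4 = D^4[K](0) = λ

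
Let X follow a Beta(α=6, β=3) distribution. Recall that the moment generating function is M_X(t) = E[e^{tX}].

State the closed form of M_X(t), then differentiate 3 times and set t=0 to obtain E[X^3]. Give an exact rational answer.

E[X^3] = M′′′(0) = 56/165

M_X(t) = ₁F₁(6; 9; t)
M′(t) = 2*₁F₁(7; 10; t)/3
M′′(t) = 7*₁F₁(8; 11; t)/15
M′′′(t) = 56*₁F₁(9; 12; t)/165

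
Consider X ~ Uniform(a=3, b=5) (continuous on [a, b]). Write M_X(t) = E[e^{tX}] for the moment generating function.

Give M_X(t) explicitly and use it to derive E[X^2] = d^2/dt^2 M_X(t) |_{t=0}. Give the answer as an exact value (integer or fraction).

M_X(t) = (e^(5*t) - e^(3*t))/(2*t)
M′(t) = (5*t*e^(5*t) - 3*t*e^(3*t) - e^(5*t) + e^(3*t))/(2*t^2)
M′′(t) = (25*t^2*e^(5*t) - 9*t^2*e^(3*t) - 10*t*e^(5*t) + 6*t*e^(3*t) + 2*e^(5*t) - 2*e^(3*t))/(2*t^3)

E[X^2] = M′′(0) = 49/3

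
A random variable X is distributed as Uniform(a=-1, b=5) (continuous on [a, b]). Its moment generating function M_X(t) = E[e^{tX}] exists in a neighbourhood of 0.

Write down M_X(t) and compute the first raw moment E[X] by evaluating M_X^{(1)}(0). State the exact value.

M_X(t) = (e^(5*t) - e^(-t))/(6*t)
M′(t) = (5*t*e^(6*t) + t - e^(6*t) + 1)*e^(-t)/(6*t^2)

E[X] = M′(0) = 2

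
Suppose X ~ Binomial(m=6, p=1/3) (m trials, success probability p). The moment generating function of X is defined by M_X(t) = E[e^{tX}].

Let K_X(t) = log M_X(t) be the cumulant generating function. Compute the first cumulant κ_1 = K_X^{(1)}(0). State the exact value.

M_X(t) = (e^(t)/3 + 2/3)^6
K_X(t) = log M_X(t) = 6*log(e^(t)/3 + 2/3)
K^(1)(t) = 6*e^(t)/(e^(t) + 2)

κ_1 = K^(1)(0) = 2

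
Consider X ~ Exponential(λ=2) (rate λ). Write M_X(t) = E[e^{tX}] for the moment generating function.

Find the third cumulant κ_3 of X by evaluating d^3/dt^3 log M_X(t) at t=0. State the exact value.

M_X(t) = 2/(2 - t)
K_X(t) = log M_X(t) = -log(2 - t) + log(2)
dK/dt = -1/(t - 2)
d^2K/dt^2 = 1/(t^2 - 4*t + 4)
d^3K/dt^3 = -2/(t^3 - 6*t^2 + 12*t - 8)

κ_3 = d^3K/dt^3 |_{t=0} = 1/4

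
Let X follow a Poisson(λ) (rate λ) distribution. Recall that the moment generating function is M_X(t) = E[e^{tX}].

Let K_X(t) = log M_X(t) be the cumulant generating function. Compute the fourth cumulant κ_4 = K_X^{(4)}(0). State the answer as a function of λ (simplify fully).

κ_4 = K′′′′(0) = λ

M_X(t) = e^(λ*(e^(t) - 1))
K_X(t) = log M_X(t) = λ*(e^(t) - 1)
K′(t) = λ*e^(t)
K′′(t) = λ*e^(t)
K′′′(t) = λ*e^(t)
K′′′′(t) = λ*e^(t)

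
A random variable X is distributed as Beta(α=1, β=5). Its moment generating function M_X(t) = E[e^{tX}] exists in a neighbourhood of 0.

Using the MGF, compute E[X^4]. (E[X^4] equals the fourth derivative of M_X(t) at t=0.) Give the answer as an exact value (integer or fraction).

E[X^4] = D^4[M](0) = 1/126

M_X(t) = ₁F₁(1; 6; t)
D^4[M](t) = ₁F₁(5; 10; t)/126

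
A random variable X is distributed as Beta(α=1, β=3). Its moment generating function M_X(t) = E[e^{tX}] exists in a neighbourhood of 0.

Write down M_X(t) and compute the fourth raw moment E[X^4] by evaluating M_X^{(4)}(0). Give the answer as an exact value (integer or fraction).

M_X(t) = ₁F₁(1; 4; t)
dM/dt = ₁F₁(2; 5; t)/4
d^2M/dt^2 = ₁F₁(3; 6; t)/10
d^3M/dt^3 = ₁F₁(4; 7; t)/20
d^4M/dt^4 = ₁F₁(5; 8; t)/35

E[X^4] = d^4M/dt^4 |_{t=0} = 1/35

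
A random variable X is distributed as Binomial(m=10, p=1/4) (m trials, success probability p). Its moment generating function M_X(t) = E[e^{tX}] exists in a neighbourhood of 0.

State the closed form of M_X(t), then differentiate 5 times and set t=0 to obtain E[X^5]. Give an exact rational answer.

M_X(t) = (e^(t)/4 + 3/4)^10

E[X^5] = M^(5)(0) = 19025/32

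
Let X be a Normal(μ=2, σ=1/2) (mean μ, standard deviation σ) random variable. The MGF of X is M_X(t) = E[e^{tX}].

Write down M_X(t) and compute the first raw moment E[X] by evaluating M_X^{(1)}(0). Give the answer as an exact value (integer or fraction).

E[X] = M^(1)(0) = 2

M_X(t) = e^(t^2/8 + 2*t)
M^(1)(t) = t*e^(2*t)*e^(t^2/8)/4 + 2*e^(2*t)*e^(t^2/8)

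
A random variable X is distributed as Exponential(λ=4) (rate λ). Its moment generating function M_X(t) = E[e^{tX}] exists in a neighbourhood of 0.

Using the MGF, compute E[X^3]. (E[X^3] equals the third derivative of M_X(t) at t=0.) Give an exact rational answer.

E[X^3] = D^3[M](0) = 3/32

M_X(t) = 4/(4 - t)
D^3[M](t) = 24/(t^4 - 16*t^3 + 96*t^2 - 256*t + 256)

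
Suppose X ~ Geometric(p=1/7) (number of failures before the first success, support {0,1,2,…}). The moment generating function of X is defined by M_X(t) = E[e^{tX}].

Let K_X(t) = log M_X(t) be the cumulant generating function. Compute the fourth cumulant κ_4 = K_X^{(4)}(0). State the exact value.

κ_4 = K′′′′(0) = 10626

M_X(t) = 1/(7*(1 - 6*e^(t)/7))
K_X(t) = log M_X(t) = -log(1 - 6*e^(t)/7) - log(7)
K′(t) = -6*e^(t)/(6*e^(t) - 7)
K′′(t) = 42*e^(t)/(36*e^(2*t) - 84*e^(t) + 49)
K′′′(t) = (-252*e^(2*t) - 294*e^(t))/(216*e^(3*t) - 756*e^(2*t) + 882*e^(t) - 343)
K′′′′(t) = (1512*e^(3*t) + 7056*e^(2*t) + 2058*e^(t))/(1296*e^(4*t) - 6048*e^(3*t) + 10584*e^(2*t) - 8232*e^(t) + 2401)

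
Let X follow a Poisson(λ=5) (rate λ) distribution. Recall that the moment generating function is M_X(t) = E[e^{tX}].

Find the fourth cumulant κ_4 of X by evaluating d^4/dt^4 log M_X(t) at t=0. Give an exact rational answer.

κ_4 = D^4[K](0) = 5

M_X(t) = e^(5*e^(t) - 5)
K_X(t) = log M_X(t) = 5*e^(t) - 5
D^4[K](t) = 5*e^(t)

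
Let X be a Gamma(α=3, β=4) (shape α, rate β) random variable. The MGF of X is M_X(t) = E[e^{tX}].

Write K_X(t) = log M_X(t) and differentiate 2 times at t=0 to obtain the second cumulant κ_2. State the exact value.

κ_2 = K^(2)(0) = 3/16

M_X(t) = 64/(4 - t)^3
K_X(t) = log M_X(t) = -3*log(4 - t) + 6*log(2)
K^(2)(t) = 3/(t^2 - 8*t + 16)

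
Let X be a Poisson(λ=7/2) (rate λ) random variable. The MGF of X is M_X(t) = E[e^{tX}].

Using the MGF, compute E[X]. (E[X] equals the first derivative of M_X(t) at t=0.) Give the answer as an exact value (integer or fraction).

M_X(t) = e^(7*e^(t)/2 - 7/2)
dM/dt = 7*e^(-7/2)*e^(t)*e^(7*e^(t)/2)/2

E[X] = dM/dt |_{t=0} = 7/2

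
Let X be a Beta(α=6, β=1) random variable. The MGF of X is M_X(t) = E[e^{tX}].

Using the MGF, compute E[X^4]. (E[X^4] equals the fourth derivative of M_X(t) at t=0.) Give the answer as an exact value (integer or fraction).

E[X^4] = d^4M/dt^4 |_{t=0} = 3/5

M_X(t) = ₁F₁(6; 7; t)
dM/dt = 6*₁F₁(7; 8; t)/7
d^2M/dt^2 = 3*₁F₁(8; 9; t)/4
d^3M/dt^3 = 2*₁F₁(9; 10; t)/3
d^4M/dt^4 = 3*₁F₁(10; 11; t)/5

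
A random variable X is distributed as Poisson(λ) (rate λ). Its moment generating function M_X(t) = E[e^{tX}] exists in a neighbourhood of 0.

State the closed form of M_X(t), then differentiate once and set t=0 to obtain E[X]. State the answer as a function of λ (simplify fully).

E[X] = M^(1)(0) = λ

M_X(t) = e^(λ*(e^(t) - 1))
M^(1)(t) = λ*e^(-λ)*e^(t)*e^(λ*e^(t))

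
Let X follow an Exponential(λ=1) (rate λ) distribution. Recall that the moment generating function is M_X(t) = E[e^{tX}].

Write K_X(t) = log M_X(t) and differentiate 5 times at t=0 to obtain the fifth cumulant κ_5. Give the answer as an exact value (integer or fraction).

κ_5 = K′′′′′(0) = 24

M_X(t) = 1/(1 - t)
K_X(t) = log M_X(t) = -log(1 - t)
K′(t) = -1/(t - 1)
K′′(t) = 1/(t^2 - 2*t + 1)
K′′′(t) = -2/(t^3 - 3*t^2 + 3*t - 1)
K′′′′(t) = 6/(t^4 - 4*t^3 + 6*t^2 - 4*t + 1)
K′′′′′(t) = -24/(t^5 - 5*t^4 + 10*t^3 - 10*t^2 + 5*t - 1)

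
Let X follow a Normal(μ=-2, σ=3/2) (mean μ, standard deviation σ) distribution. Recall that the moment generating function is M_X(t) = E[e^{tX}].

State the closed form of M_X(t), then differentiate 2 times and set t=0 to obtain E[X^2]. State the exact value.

M_X(t) = e^(9*t^2/8 - 2*t)
dM/dt = 9*t*e^(-2*t)*e^(9*t^2/8)/4 - 2*e^(-2*t)*e^(9*t^2/8)
d^2M/dt^2 = (81*t^2*e^(9*t^2/8) - 144*t*e^(9*t^2/8) + 100*e^(9*t^2/8))*e^(-2*t)/16

E[X^2] = d^2M/dt^2 |_{t=0} = 25/4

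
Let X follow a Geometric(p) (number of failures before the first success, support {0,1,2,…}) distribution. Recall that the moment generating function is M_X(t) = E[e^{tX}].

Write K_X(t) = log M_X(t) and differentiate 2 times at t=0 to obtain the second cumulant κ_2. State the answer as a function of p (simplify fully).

M_X(t) = p/(-(1 - p)*e^(t) + 1)
K_X(t) = log M_X(t) = log(p) - log(-(1 - p)*e^(t) + 1)
D^2[K](t) = (-p*e^(t) + e^(t))/(p^2*e^(2*t) - 2*p*e^(2*t) + 2*p*e^(t) + e^(2*t) - 2*e^(t) + 1)

κ_2 = D^2[K](0) = (1 - p)/p^2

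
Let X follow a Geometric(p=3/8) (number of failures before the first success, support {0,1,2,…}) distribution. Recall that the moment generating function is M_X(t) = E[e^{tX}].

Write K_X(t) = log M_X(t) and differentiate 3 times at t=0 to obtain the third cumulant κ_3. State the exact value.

κ_3 = D^3[K](0) = 520/27

M_X(t) = 3/(8*(1 - 5*e^(t)/8))
K_X(t) = log M_X(t) = -log(1 - 5*e^(t)/8) - 3*log(2) + log(3)
D^3[K](t) = (-200*e^(2*t) - 320*e^(t))/(125*e^(3*t) - 600*e^(2*t) + 960*e^(t) - 512)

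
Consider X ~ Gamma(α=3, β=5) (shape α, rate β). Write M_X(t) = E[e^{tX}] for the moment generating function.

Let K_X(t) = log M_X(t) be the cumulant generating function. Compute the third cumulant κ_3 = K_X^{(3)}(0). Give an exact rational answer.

M_X(t) = 125/(5 - t)^3
K_X(t) = log M_X(t) = -3*log(5 - t) + 3*log(5)
K^(3)(t) = -6/(t^3 - 15*t^2 + 75*t - 125)

κ_3 = K^(3)(0) = 6/125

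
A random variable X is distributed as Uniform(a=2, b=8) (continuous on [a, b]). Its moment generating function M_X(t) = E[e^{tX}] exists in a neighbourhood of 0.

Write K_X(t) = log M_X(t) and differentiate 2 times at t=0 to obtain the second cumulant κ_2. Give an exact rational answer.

M_X(t) = (e^(8*t) - e^(2*t))/(6*t)
K_X(t) = log M_X(t) = -log(t) + log(e^(8*t) - e^(2*t)) - log(6)
dK/dt = (8*t*e^(6*t) - 2*t - e^(6*t) + 1)/(t*e^(6*t) - t)
d^2K/dt^2 = (-36*t^2*e^(6*t) + e^(12*t) - 2*e^(6*t) + 1)/(t^2*e^(12*t) - 2*t^2*e^(6*t) + t^2)

κ_2 = d^2K/dt^2 |_{t=0} = 3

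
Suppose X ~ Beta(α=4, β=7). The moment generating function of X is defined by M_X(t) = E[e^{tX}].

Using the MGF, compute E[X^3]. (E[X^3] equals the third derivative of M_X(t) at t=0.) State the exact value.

M_X(t) = ₁F₁(4; 11; t)
M′(t) = 4*₁F₁(5; 12; t)/11
M′′(t) = 5*₁F₁(6; 13; t)/33
M′′′(t) = 10*₁F₁(7; 14; t)/143

E[X^3] = M′′′(0) = 10/143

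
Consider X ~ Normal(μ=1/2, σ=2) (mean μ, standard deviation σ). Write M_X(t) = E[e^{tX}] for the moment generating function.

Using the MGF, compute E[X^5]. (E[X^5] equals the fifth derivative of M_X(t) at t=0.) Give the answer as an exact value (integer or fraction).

E[X^5] = d^5M/dt^5 |_{t=0} = 4001/32

M_X(t) = e^(2*t^2 + t/2)
dM/dt = 4*t*e^(t/2)*e^(2*t^2) + e^(t/2)*e^(2*t^2)/2
d^2M/dt^2 = 16*t^2*e^(t/2)*e^(2*t^2) + 4*t*e^(t/2)*e^(2*t^2) + 17*e^(t/2)*e^(2*t^2)/4
d^3M/dt^3 = 64*t^3*e^(t/2)*e^(2*t^2) + 24*t^2*e^(t/2)*e^(2*t^2) + 51*t*e^(t/2)*e^(2*t^2) + 49*e^(t/2)*e^(2*t^2)/8
d^4M/dt^4 = 256*t^4*e^(t/2)*e^(2*t^2) + 128*t^3*e^(t/2)*e^(2*t^2) + 408*t^2*e^(t/2)*e^(2*t^2) + 98*t*e^(t/2)*e^(2*t^2) + 865*e^(t/2)*e^(2*t^2)/16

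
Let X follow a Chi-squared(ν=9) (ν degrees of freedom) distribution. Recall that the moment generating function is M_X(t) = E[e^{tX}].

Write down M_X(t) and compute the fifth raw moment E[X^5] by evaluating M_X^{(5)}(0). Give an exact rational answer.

M_X(t) = (1 - 2*t)^(-9/2)

E[X^5] = D^5[M](0) = 328185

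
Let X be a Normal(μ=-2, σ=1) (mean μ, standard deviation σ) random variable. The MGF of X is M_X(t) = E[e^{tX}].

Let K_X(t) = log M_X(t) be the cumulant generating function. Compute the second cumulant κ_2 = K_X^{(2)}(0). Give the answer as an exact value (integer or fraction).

κ_2 = D^2[K](0) = 1

M_X(t) = e^(t^2/2 - 2*t)
K_X(t) = log M_X(t) = t^2/2 - 2*t
D^2[K](t) = 1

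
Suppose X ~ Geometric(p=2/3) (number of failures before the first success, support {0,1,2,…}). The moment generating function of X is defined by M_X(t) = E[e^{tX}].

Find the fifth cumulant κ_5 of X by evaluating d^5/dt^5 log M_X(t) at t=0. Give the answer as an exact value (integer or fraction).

κ_5 = D^5[K](0) = 15

M_X(t) = 2/(3*(1 - e^(t)/3))
K_X(t) = log M_X(t) = -log(1 - e^(t)/3) - log(3) + log(2)
D^5[K](t) = (-3*e^(4*t) - 99*e^(3*t) - 297*e^(2*t) - 81*e^(t))/(e^(5*t) - 15*e^(4*t) + 90*e^(3*t) - 270*e^(2*t) + 405*e^(t) - 243)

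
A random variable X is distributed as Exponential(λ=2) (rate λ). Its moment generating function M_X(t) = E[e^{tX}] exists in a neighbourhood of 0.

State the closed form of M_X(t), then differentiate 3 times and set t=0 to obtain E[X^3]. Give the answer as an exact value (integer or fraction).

E[X^3] = M^(3)(0) = 3/4

M_X(t) = 2/(2 - t)
M^(3)(t) = 12/(t^4 - 8*t^3 + 24*t^2 - 32*t + 16)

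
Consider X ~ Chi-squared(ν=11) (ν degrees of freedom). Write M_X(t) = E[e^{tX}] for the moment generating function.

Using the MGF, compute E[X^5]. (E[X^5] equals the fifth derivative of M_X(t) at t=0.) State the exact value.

E[X^5] = D^5[M](0) = 692835

M_X(t) = (1 - 2*t)^(-11/2)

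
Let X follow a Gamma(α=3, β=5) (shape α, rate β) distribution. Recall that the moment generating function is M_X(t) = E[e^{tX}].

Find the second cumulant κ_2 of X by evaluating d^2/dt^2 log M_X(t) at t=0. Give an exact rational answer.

κ_2 = D^2[K](0) = 3/25

M_X(t) = 125/(5 - t)^3
K_X(t) = log M_X(t) = -3*log(5 - t) + 3*log(5)
D^2[K](t) = 3/(t^2 - 10*t + 25)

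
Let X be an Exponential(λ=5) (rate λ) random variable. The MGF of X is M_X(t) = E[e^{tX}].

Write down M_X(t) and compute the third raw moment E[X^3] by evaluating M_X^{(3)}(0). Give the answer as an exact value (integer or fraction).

E[X^3] = M^(3)(0) = 6/125

M_X(t) = 5/(5 - t)
M^(3)(t) = 30/(t^4 - 20*t^3 + 150*t^2 - 500*t + 625)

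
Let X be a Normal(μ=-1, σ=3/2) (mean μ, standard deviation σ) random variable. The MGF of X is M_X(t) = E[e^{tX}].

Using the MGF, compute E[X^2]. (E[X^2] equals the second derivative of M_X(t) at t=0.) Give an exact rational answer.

M_X(t) = e^(9*t^2/8 - t)
D^2[M](t) = (81*t^2*e^(9*t^2/8) - 72*t*e^(9*t^2/8) + 52*e^(9*t^2/8))*e^(-t)/16

E[X^2] = D^2[M](0) = 13/4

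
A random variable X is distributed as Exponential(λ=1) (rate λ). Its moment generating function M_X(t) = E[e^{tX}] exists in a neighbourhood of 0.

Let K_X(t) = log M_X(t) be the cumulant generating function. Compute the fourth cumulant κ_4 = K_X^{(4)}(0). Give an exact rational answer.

M_X(t) = 1/(1 - t)
K_X(t) = log M_X(t) = -log(1 - t)
dK/dt = -1/(t - 1)
d^2K/dt^2 = 1/(t^2 - 2*t + 1)
d^3K/dt^3 = -2/(t^3 - 3*t^2 + 3*t - 1)
d^4K/dt^4 = 6/(t^4 - 4*t^3 + 6*t^2 - 4*t + 1)

κ_4 = d^4K/dt^4 |_{t=0} = 6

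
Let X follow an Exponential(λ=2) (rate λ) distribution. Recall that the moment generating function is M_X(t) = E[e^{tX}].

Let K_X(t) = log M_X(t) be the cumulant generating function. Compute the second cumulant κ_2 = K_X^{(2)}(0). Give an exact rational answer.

κ_2 = d^2K/dt^2 |_{t=0} = 1/4

M_X(t) = 2/(2 - t)
K_X(t) = log M_X(t) = -log(2 - t) + log(2)
dK/dt = -1/(t - 2)
d^2K/dt^2 = 1/(t^2 - 4*t + 4)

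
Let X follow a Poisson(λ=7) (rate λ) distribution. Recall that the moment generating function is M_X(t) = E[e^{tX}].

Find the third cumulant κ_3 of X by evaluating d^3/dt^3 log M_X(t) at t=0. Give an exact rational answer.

M_X(t) = e^(7*e^(t) - 7)
K_X(t) = log M_X(t) = 7*e^(t) - 7
K′(t) = 7*e^(t)
K′′(t) = 7*e^(t)
K′′′(t) = 7*e^(t)

κ_3 = K′′′(0) = 7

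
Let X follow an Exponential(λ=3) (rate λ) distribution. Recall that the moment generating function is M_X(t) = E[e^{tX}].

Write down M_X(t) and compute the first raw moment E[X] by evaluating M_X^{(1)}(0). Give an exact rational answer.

M_X(t) = 3/(3 - t)
M^(1)(t) = 3/(t^2 - 6*t + 9)

E[X] = M^(1)(0) = 1/3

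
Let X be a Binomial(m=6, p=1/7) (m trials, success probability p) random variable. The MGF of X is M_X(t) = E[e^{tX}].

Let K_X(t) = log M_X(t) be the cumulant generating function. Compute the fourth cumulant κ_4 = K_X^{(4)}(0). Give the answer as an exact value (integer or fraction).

M_X(t) = (e^(t)/7 + 6/7)^6
K_X(t) = log M_X(t) = 6*log(e^(t)/7 + 6/7)
K^(4)(t) = (36*e^(3*t) - 864*e^(2*t) + 1296*e^(t))/(e^(4*t) + 24*e^(3*t) + 216*e^(2*t) + 864*e^(t) + 1296)

κ_4 = K^(4)(0) = 468/2401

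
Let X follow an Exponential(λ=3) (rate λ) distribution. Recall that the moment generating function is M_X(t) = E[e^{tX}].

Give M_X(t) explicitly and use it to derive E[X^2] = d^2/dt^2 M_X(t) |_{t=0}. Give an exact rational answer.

M_X(t) = 3/(3 - t)
M^(2)(t) = -6/(t^3 - 9*t^2 + 27*t - 27)

E[X^2] = M^(2)(0) = 2/9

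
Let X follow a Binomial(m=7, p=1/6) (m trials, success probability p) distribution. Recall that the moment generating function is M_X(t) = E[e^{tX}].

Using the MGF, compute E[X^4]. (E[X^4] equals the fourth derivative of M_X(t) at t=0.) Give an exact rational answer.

M_X(t) = (e^(t)/6 + 5/6)^7
D^4[M](t) = 2401*e^(7*t)/279936 + 35*e^(6*t)/216 + 109375*e^(5*t)/93312 + 8750*e^(4*t)/2187 + 21875*e^(3*t)/3456 + 21875*e^(2*t)/5832 + 109375*e^(t)/279936

E[X^4] = D^4[M](0) = 427/27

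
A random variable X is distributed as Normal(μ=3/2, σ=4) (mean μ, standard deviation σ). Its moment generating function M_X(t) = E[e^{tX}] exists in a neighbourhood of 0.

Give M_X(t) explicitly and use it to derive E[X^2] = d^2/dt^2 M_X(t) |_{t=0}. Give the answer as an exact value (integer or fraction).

E[X^2] = M′′(0) = 73/4

M_X(t) = e^(8*t^2 + 3*t/2)
M′(t) = 16*t*e^(3*t/2)*e^(8*t^2) + 3*e^(3*t/2)*e^(8*t^2)/2
M′′(t) = 256*t^2*e^(3*t/2)*e^(8*t^2) + 48*t*e^(3*t/2)*e^(8*t^2) + 73*e^(3*t/2)*e^(8*t^2)/4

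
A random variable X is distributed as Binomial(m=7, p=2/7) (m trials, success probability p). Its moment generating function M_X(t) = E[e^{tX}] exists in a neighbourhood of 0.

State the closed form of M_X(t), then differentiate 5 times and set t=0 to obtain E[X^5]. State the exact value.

M_X(t) = (2*e^(t)/7 + 5/7)^7
M′(t) = 128*e^(7*t)/117649 + 1920*e^(6*t)/117649 + 12000*e^(5*t)/117649 + 40000*e^(4*t)/117649 + 75000*e^(3*t)/117649 + 75000*e^(2*t)/117649 + 31250*e^(t)/117649
M′′(t) = 128*e^(7*t)/16807 + 11520*e^(6*t)/117649 + 60000*e^(5*t)/117649 + 160000*e^(4*t)/117649 + 225000*e^(3*t)/117649 + 150000*e^(2*t)/117649 + 31250*e^(t)/117649
M′′′(t) = 128*e^(7*t)/2401 + 69120*e^(6*t)/117649 + 300000*e^(5*t)/117649 + 640000*e^(4*t)/117649 + 675000*e^(3*t)/117649 + 300000*e^(2*t)/117649 + 31250*e^(t)/117649
M′′′′(t) = 128*e^(7*t)/343 + 414720*e^(6*t)/117649 + 1500000*e^(5*t)/117649 + 2560000*e^(4*t)/117649 + 2025000*e^(3*t)/117649 + 600000*e^(2*t)/117649 + 31250*e^(t)/117649

E[X^5] = M′′′′′(0) = 568202/2401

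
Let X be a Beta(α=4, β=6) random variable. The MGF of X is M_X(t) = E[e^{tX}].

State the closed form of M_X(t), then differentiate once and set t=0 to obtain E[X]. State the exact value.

E[X] = M^(1)(0) = 2/5

M_X(t) = ₁F₁(4; 10; t)
M^(1)(t) = 2*₁F₁(5; 11; t)/5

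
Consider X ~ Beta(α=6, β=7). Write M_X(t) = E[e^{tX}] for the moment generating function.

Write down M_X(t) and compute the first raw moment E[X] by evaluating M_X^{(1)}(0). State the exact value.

E[X] = M′(0) = 6/13

M_X(t) = ₁F₁(6; 13; t)
M′(t) = 6*₁F₁(7; 14; t)/13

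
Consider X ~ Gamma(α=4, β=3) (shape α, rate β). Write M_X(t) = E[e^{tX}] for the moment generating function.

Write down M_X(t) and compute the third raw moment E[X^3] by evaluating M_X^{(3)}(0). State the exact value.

E[X^3] = D^3[M](0) = 40/9

M_X(t) = 81/(3 - t)^4
D^3[M](t) = -9720/(t^7 - 21*t^6 + 189*t^5 - 945*t^4 + 2835*t^3 - 5103*t^2 + 5103*t - 2187)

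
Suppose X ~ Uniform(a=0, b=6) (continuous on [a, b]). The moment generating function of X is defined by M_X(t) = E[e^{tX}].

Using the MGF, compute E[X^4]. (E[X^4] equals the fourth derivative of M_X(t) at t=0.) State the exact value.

M_X(t) = (e^(6*t) - 1)/(6*t)
M^(4)(t) = (216*t^4*e^(6*t) - 144*t^3*e^(6*t) + 72*t^2*e^(6*t) - 24*t*e^(6*t) + 4*e^(6*t) - 4)/t^5

E[X^4] = M^(4)(0) = 1296/5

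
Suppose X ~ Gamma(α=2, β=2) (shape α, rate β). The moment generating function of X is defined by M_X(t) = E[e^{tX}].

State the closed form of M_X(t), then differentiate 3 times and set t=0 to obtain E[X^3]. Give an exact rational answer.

E[X^3] = M′′′(0) = 3

M_X(t) = 4/(2 - t)^2
M′(t) = -8/(t^3 - 6*t^2 + 12*t - 8)
M′′(t) = 24/(t^4 - 8*t^3 + 24*t^2 - 32*t + 16)
M′′′(t) = -96/(t^5 - 10*t^4 + 40*t^3 - 80*t^2 + 80*t - 32)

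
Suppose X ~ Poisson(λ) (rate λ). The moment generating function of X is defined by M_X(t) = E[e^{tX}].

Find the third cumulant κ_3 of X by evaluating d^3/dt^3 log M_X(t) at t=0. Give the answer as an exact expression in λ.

M_X(t) = e^(λ*(e^(t) - 1))
K_X(t) = log M_X(t) = λ*(e^(t) - 1)
K^(3)(t) = λ*e^(t)

κ_3 = K^(3)(0) = λ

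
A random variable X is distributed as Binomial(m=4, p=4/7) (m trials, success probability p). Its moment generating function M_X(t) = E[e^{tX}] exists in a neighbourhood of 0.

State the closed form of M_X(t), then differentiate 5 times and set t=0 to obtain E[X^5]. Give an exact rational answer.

M_X(t) = (4*e^(t)/7 + 3/7)^4
D^5[M](t) = 262144*e^(4*t)/2401 + 186624*e^(3*t)/2401 + 27648*e^(2*t)/2401 + 432*e^(t)/2401

E[X^5] = D^5[M](0) = 476848/2401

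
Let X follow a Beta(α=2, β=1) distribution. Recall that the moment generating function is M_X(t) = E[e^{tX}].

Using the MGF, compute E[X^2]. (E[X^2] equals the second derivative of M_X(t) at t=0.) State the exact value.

M_X(t) = ₁F₁(2; 3; t)
D^2[M](t) = ₁F₁(4; 5; t)/2

E[X^2] = D^2[M](0) = 1/2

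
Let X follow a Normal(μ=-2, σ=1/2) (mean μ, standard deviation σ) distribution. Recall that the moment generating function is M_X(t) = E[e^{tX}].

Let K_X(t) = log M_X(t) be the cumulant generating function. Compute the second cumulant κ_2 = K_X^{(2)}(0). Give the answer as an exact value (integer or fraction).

κ_2 = D^2[K](0) = 1/4

M_X(t) = e^(t^2/8 - 2*t)
K_X(t) = log M_X(t) = t^2/8 - 2*t
D^2[K](t) = 1/4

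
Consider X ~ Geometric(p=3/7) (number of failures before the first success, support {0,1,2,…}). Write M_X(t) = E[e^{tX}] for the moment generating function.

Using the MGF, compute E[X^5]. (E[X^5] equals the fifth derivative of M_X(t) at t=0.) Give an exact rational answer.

E[X^5] = M′′′′′(0) = 135628/81

M_X(t) = 3/(7*(1 - 4*e^(t)/7))
M′(t) = 12*e^(t)/(16*e^(2*t) - 56*e^(t) + 49)
M′′(t) = (-48*e^(2*t) - 84*e^(t))/(64*e^(3*t) - 336*e^(2*t) + 588*e^(t) - 343)
M′′′(t) = (192*e^(3*t) + 1344*e^(2*t) + 588*e^(t))/(256*e^(4*t) - 1792*e^(3*t) + 4704*e^(2*t) - 5488*e^(t) + 2401)
M′′′′(t) = (-768*e^(4*t) - 14784*e^(3*t) - 25872*e^(2*t) - 4116*e^(t))/(1024*e^(5*t) - 8960*e^(4*t) + 31360*e^(3*t) - 54880*e^(2*t) + 48020*e^(t) - 16807)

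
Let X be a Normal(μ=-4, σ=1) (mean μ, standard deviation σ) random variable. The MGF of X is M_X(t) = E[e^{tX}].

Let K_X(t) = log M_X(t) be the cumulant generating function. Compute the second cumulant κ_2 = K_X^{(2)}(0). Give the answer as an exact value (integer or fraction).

M_X(t) = e^(t^2/2 - 4*t)
K_X(t) = log M_X(t) = t^2/2 - 4*t
D^2[K](t) = 1

κ_2 = D^2[K](0) = 1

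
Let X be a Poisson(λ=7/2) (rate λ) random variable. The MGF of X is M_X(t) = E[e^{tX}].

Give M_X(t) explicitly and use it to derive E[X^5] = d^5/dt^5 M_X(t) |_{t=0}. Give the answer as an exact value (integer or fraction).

M_X(t) = e^(7*e^(t)/2 - 7/2)
M′(t) = 7*e^(-7/2)*e^(t)*e^(7*e^(t)/2)/2
M′′(t) = (49*e^(2*t)*e^(7*e^(t)/2) + 14*e^(t)*e^(7*e^(t)/2))*e^(-7/2)/4
M′′′(t) = (343*e^(3*t)*e^(7*e^(t)/2) + 294*e^(2*t)*e^(7*e^(t)/2) + 28*e^(t)*e^(7*e^(t)/2))*e^(-7/2)/8
M′′′′(t) = (2401*e^(4*t)*e^(7*e^(t)/2) + 4116*e^(3*t)*e^(7*e^(t)/2) + 1372*e^(2*t)*e^(7*e^(t)/2) + 56*e^(t)*e^(7*e^(t)/2))*e^(-7/2)/16
M′′′′′(t) = (16807*e^(5*t)*e^(7*e^(t)/2) + 48020*e^(4*t)*e^(7*e^(t)/2) + 34300*e^(3*t)*e^(7*e^(t)/2) + 5880*e^(2*t)*e^(7*e^(t)/2) + 112*e^(t)*e^(7*e^(t)/2))*e^(-7/2)/32

E[X^5] = M′′′′′(0) = 105119/32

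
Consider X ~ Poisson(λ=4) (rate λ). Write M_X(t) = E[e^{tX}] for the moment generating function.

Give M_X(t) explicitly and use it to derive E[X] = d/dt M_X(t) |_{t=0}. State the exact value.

E[X] = M^(1)(0) = 4

M_X(t) = e^(4*e^(t) - 4)
M^(1)(t) = 4*e^(-4)*e^(t)*e^(4*e^(t))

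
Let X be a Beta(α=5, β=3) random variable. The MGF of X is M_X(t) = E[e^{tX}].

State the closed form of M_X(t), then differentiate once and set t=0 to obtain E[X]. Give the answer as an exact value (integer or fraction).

E[X] = M^(1)(0) = 5/8

M_X(t) = ₁F₁(5; 8; t)
M^(1)(t) = 5*₁F₁(6; 9; t)/8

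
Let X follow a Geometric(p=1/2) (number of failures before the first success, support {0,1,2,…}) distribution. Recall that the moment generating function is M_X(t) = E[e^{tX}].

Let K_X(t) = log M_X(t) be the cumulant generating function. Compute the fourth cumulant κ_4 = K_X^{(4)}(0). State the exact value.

κ_4 = K^(4)(0) = 26

M_X(t) = 1/(2*(1 - e^(t)/2))
K_X(t) = log M_X(t) = -log(1 - e^(t)/2) - log(2)
K^(4)(t) = (2*e^(3*t) + 16*e^(2*t) + 8*e^(t))/(e^(4*t) - 8*e^(3*t) + 24*e^(2*t) - 32*e^(t) + 16)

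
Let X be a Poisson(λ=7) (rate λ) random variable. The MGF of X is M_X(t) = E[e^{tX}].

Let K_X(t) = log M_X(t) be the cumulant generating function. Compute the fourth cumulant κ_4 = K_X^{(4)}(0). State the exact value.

κ_4 = K′′′′(0) = 7

M_X(t) = e^(7*e^(t) - 7)
K_X(t) = log M_X(t) = 7*e^(t) - 7
K′(t) = 7*e^(t)
K′′(t) = 7*e^(t)
K′′′(t) = 7*e^(t)
K′′′′(t) = 7*e^(t)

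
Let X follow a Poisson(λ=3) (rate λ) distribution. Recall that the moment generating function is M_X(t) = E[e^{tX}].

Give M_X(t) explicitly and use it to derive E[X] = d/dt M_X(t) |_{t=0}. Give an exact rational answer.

M_X(t) = e^(3*e^(t) - 3)
M′(t) = 3*e^(-3)*e^(t)*e^(3*e^(t))

E[X] = M′(0) = 3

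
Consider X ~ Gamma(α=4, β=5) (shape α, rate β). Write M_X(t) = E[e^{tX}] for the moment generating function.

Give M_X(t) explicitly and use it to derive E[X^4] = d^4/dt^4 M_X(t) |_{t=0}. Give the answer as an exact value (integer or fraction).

E[X^4] = d^4M/dt^4 |_{t=0} = 168/125

M_X(t) = 625/(5 - t)^4
dM/dt = -2500/(t^5 - 25*t^4 + 250*t^3 - 1250*t^2 + 3125*t - 3125)
d^2M/dt^2 = 12500/(t^6 - 30*t^5 + 375*t^4 - 2500*t^3 + 9375*t^2 - 18750*t + 15625)
d^3M/dt^3 = -75000/(t^7 - 35*t^6 + 525*t^5 - 4375*t^4 + 21875*t^3 - 65625*t^2 + 109375*t - 78125)
d^4M/dt^4 = 525000/(t^8 - 40*t^7 + 700*t^6 - 7000*t^5 + 43750*t^4 - 175000*t^3 + 437500*t^2 - 625000*t + 390625)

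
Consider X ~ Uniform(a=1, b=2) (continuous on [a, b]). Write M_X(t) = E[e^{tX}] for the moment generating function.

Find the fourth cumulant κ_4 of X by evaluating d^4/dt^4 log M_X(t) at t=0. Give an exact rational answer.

M_X(t) = (e^(2*t) - e^(t))/t
K_X(t) = log M_X(t) = -log(t) + log(e^(2*t) - e^(t))
dK/dt = (2*t*e^(t) - t - e^(t) + 1)/(t*e^(t) - t)
d^2K/dt^2 = (-t^2*e^(t) + e^(2*t) - 2*e^(t) + 1)/(t^2*e^(2*t) - 2*t^2*e^(t) + t^2)
d^3K/dt^3 = (t^3*e^(2*t) + t^3*e^(t) - 2*e^(3*t) + 6*e^(2*t) - 6*e^(t) + 2)/(t^3*e^(3*t) - 3*t^3*e^(2*t) + 3*t^3*e^(t) - t^3)

κ_4 = d^4K/dt^4 |_{t=0} = -1/120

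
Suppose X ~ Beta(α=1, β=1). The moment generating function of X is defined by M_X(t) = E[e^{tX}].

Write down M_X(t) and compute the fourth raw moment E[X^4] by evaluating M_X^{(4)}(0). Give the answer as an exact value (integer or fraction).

M_X(t) = ₁F₁(1; 2; t)
dM/dt = ₁F₁(2; 3; t)/2
d^2M/dt^2 = ₁F₁(3; 4; t)/3
d^3M/dt^3 = ₁F₁(4; 5; t)/4
d^4M/dt^4 = ₁F₁(5; 6; t)/5

E[X^4] = d^4M/dt^4 |_{t=0} = 1/5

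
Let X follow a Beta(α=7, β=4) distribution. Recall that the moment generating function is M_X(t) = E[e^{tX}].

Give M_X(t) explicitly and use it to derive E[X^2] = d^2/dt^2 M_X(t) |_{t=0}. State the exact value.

M_X(t) = ₁F₁(7; 11; t)
dM/dt = 7*₁F₁(8; 12; t)/11
d^2M/dt^2 = 14*₁F₁(9; 13; t)/33

E[X^2] = d^2M/dt^2 |_{t=0} = 14/33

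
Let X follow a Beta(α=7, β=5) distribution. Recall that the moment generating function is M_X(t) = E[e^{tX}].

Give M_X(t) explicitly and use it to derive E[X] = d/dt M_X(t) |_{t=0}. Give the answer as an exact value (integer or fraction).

E[X] = M′(0) = 7/12

M_X(t) = ₁F₁(7; 12; t)
M′(t) = 7*₁F₁(8; 13; t)/12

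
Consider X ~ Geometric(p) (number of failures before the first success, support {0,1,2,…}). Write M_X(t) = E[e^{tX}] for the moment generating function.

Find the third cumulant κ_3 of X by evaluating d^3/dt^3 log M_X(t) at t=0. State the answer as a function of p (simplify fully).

M_X(t) = p/(-(1 - p)*e^(t) + 1)
K_X(t) = log M_X(t) = log(p) - log(-(1 - p)*e^(t) + 1)
dK/dt = (-p*e^(t) + e^(t))/(p*e^(t) - e^(t) + 1)
d^2K/dt^2 = (-p*e^(t) + e^(t))/(p^2*e^(2*t) - 2*p*e^(2*t) + 2*p*e^(t) + e^(2*t) - 2*e^(t) + 1)

κ_3 = d^3K/dt^3 |_{t=0} = (p^2 - 3*p + 2)/p^3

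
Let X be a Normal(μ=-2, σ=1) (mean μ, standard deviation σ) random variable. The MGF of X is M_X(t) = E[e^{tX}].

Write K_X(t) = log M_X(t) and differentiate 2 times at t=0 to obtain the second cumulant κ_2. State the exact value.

κ_2 = K^(2)(0) = 1

M_X(t) = e^(t^2/2 - 2*t)
K_X(t) = log M_X(t) = t^2/2 - 2*t
K^(2)(t) = 1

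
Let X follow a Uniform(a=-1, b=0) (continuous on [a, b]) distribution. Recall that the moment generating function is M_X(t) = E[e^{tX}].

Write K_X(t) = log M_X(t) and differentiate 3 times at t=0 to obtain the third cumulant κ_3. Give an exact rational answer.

κ_3 = D^3[K](0) = 0

M_X(t) = (1 - e^(-t))/t
K_X(t) = log M_X(t) = -log(t) + log(1 - e^(-t))
D^3[K](t) = (t^3*e^(2*t) + t^3*e^(t) - 2*e^(3*t) + 6*e^(2*t) - 6*e^(t) + 2)/(t^3*e^(3*t) - 3*t^3*e^(2*t) + 3*t^3*e^(t) - t^3)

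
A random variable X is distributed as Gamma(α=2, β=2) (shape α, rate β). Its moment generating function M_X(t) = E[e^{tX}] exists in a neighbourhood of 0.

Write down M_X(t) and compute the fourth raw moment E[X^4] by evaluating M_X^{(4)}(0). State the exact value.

M_X(t) = 4/(2 - t)^2
M′(t) = -8/(t^3 - 6*t^2 + 12*t - 8)
M′′(t) = 24/(t^4 - 8*t^3 + 24*t^2 - 32*t + 16)
M′′′(t) = -96/(t^5 - 10*t^4 + 40*t^3 - 80*t^2 + 80*t - 32)
M′′′′(t) = 480/(t^6 - 12*t^5 + 60*t^4 - 160*t^3 + 240*t^2 - 192*t + 64)

E[X^4] = M′′′′(0) = 15/2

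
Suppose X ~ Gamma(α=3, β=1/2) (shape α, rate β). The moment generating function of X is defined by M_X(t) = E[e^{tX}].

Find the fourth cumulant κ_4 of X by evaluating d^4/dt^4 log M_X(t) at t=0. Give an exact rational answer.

κ_4 = D^4[K](0) = 288

M_X(t) = 1/(8*(1/2 - t)^3)
K_X(t) = log M_X(t) = -3*log(1/2 - t) - 3*log(2)
D^4[K](t) = 288/(16*t^4 - 32*t^3 + 24*t^2 - 8*t + 1)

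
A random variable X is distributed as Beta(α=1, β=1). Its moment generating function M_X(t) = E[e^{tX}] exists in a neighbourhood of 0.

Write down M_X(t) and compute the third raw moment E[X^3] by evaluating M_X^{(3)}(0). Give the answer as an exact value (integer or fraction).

E[X^3] = M^(3)(0) = 1/4

M_X(t) = ₁F₁(1; 2; t)
M^(3)(t) = ₁F₁(4; 5; t)/4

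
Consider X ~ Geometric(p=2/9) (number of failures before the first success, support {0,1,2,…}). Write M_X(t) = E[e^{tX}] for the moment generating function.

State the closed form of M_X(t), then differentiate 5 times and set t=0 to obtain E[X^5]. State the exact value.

E[X^5] = D^5[M](0) = 211687/2

M_X(t) = 2/(9*(1 - 7*e^(t)/9))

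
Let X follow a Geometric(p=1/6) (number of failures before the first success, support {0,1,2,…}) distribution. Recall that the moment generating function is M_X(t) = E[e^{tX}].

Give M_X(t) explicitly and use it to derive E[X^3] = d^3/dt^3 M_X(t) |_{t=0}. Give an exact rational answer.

E[X^3] = d^3M/dt^3 |_{t=0} = 905

M_X(t) = 1/(6*(1 - 5*e^(t)/6))
dM/dt = 5*e^(t)/(25*e^(2*t) - 60*e^(t) + 36)
d^2M/dt^2 = (-25*e^(2*t) - 30*e^(t))/(125*e^(3*t) - 450*e^(2*t) + 540*e^(t) - 216)
d^3M/dt^3 = (125*e^(3*t) + 600*e^(2*t) + 180*e^(t))/(625*e^(4*t) - 3000*e^(3*t) + 5400*e^(2*t) - 4320*e^(t) + 1296)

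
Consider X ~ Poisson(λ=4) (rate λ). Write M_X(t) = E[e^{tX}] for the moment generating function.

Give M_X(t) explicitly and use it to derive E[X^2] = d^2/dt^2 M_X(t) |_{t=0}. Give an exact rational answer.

E[X^2] = M′′(0) = 20

M_X(t) = e^(4*e^(t) - 4)
M′(t) = 4*e^(-4)*e^(t)*e^(4*e^(t))
M′′(t) = (16*e^(2*t)*e^(4*e^(t)) + 4*e^(t)*e^(4*e^(t)))*e^(-4)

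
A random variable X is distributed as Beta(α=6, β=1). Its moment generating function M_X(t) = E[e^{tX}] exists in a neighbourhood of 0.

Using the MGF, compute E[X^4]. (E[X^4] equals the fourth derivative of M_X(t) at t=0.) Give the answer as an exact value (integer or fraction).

M_X(t) = ₁F₁(6; 7; t)
M^(4)(t) = 3*₁F₁(10; 11; t)/5

E[X^4] = M^(4)(0) = 3/5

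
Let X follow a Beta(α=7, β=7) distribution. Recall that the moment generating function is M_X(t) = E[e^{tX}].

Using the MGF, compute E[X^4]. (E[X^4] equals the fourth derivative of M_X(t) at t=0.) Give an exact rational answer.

E[X^4] = D^4[M](0) = 3/34

M_X(t) = ₁F₁(7; 14; t)
D^4[M](t) = 3*₁F₁(11; 18; t)/34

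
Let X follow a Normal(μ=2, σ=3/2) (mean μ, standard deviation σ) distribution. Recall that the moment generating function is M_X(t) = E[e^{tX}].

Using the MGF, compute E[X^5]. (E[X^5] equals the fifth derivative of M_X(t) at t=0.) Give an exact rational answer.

E[X^5] = M^(5)(0) = 2911/8

M_X(t) = e^(9*t^2/8 + 2*t)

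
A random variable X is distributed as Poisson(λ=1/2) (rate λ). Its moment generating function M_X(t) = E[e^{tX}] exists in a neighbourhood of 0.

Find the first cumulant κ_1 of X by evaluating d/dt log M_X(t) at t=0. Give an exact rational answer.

κ_1 = K^(1)(0) = 1/2

M_X(t) = e^(e^(t)/2 - 1/2)
K_X(t) = log M_X(t) = e^(t)/2 - 1/2
K^(1)(t) = e^(t)/2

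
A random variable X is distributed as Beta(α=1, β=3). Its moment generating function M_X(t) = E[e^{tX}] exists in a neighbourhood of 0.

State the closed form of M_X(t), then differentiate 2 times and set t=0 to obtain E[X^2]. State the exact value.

M_X(t) = ₁F₁(1; 4; t)
M′(t) = ₁F₁(2; 5; t)/4
M′′(t) = ₁F₁(3; 6; t)/10

E[X^2] = M′′(0) = 1/10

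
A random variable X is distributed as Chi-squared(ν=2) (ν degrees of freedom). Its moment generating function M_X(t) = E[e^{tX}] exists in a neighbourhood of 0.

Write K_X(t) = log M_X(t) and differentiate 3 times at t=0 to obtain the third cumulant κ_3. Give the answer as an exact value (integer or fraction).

κ_3 = K^(3)(0) = 16

M_X(t) = 1/(1 - 2*t)
K_X(t) = log M_X(t) = -log(1 - 2*t)
K^(3)(t) = -16/(8*t^3 - 12*t^2 + 6*t - 1)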